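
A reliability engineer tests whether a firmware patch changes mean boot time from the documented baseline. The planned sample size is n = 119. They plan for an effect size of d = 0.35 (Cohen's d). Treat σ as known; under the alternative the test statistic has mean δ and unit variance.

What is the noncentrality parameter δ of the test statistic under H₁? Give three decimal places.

The noncentrality parameter scales effect size by the design's sample-size factor: δ = d·√n = 0.35 × √119 = 3.8180

δ ≈ 3.818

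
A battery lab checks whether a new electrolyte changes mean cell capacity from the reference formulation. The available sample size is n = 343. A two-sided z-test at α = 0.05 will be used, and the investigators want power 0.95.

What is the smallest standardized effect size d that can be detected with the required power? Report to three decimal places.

d ≈ 0.195

Required noncentrality: δ = z_{0.025} + z_{0.05} = 1.960 + 1.645 = 3.605.
(Lower-tail contribution to power is negligible for δ > 0.)
δ = d·√n ⇒ d = δ/√n = 3.605/√343 = 0.1946.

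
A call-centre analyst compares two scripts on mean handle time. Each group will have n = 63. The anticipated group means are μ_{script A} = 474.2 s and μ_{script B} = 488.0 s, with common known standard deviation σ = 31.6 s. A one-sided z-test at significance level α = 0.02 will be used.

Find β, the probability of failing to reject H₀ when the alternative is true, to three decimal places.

Standardized effect: d = |μ_{script A} − μ_{script B}| / σ = |474.2 − 488.0| / 31.6 = 0.4367
Noncentrality parameter: δ = d·√(n/2) = 0.4367 × √(63/2) = 2.4510
Critical value for a one-sided test at α = 0.02: z_α = 2.054.
Power = P(Z > 2.054 − δ) = Φ(0.397) = 0.6544.
Type II error: β = 1 − power = 1 − 0.6544 = 0.3456.

β ≈ 0.346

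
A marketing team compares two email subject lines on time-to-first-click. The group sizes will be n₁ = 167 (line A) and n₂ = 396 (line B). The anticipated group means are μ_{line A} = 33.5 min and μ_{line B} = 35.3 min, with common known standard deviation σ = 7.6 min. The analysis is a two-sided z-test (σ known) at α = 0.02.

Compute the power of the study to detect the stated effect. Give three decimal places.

Power ≈ 0.595

Standardized effect: d = |μ_{line A} − μ_{line B}| / σ = |33.5 − 35.3| / 7.6 = 0.2368
Noncentrality parameter: δ = d / √(1/n₁ + 1/n₂) = 0.2368 / √(1/167 + 1/396) = 2.5669
Two-sided α = 0.02 → critical value z_{0.01} = 2.326.
Power = Φ(δ − 2.326) + Φ(−δ − 2.326) = Φ(0.241) + Φ(-4.893) = 0.5951 + 0.0000 = 0.5951.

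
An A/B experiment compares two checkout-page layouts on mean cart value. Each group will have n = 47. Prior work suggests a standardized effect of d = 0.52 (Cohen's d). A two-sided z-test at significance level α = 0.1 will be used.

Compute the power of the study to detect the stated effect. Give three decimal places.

Noncentrality parameter: δ = d·√(n/2) = 0.52 × √(47/2) = 2.5208
Critical value for a two-sided test at α = 0.1: z_{α/2} = 1.645.
Power = Φ(δ − 1.645) + Φ(−δ − 1.645) = Φ(0.876) + Φ(-4.166) = 0.8095 + 0.0000 = 0.8095.

Power ≈ 0.809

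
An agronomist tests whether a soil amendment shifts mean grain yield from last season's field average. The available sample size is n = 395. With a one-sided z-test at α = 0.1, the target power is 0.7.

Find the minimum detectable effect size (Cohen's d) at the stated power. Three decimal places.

Need Φ(δ − 1.282) = 0.7, so δ = 1.282 + 0.524 = 1.806.
δ = d·√n ⇒ d = δ/√n = 1.806/√395 = 0.0909.

d ≈ 0.091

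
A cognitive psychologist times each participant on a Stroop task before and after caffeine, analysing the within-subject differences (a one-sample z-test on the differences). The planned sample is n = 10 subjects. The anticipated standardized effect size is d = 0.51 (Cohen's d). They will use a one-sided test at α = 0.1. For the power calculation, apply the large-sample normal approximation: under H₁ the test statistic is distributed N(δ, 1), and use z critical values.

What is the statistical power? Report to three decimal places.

Noncentrality parameter: λ = d·√n = 0.51 × √10 = 1.6128
Critical value for a one-sided test at α = 0.1: z_α = 1.282.
Power = Φ(λ − 1.282) = Φ(0.331) = 0.6298.

Power ≈ 0.630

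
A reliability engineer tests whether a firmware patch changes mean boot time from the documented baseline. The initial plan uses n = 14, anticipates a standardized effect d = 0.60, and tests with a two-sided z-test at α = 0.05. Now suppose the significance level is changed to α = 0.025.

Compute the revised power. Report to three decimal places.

δ = d·√n = 0.60 × √14 = 2.2450 (unchanged). New critical value: z_{0.0125} = 2.241.
Revised power = Φ(δ − 2.241) + Φ(−δ − 2.241) = Φ(0.004) + Φ(-4.486) = 0.5014 + 0.0000 = 0.5014.

Power ≈ 0.501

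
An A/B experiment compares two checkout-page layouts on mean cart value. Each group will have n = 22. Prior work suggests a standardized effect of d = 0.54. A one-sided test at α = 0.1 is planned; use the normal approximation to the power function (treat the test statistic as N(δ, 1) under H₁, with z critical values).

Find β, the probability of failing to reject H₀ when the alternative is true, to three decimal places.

Noncentrality parameter: δ = d·√(n/2) = 0.54 × √(22/2) = 1.7910
One-sided α = 0.1 → critical value z_{0.1} = 1.282.
Power = P(Z > 1.282 − δ) = Φ(0.509) = 0.6948.
Type II error: β = 1 − power = 1 − 0.6948 = 0.3052.

β ≈ 0.305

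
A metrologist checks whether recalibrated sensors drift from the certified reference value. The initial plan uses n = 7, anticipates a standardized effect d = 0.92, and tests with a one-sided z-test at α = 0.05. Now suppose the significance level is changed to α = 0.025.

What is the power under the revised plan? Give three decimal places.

Power ≈ 0.682

δ = d·√n = 0.92 × √7 = 2.4341 (unchanged). New critical value: z_{0.025} = 1.960.
Revised power = P(Z > 1.960 − δ) = Φ(0.474) = 0.6823.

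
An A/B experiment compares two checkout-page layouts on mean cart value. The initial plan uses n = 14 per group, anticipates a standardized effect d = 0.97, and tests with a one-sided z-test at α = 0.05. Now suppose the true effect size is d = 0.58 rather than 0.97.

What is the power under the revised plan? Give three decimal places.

Power ≈ 0.456

With d = 0.58: δ = d·√(n/2) = 0.58 × √(14/2) = 1.5345. Critical value z_{0.05} = 1.645.
Revised power = P(Z > 1.645 − δ) = Φ(-0.110) = 0.4561.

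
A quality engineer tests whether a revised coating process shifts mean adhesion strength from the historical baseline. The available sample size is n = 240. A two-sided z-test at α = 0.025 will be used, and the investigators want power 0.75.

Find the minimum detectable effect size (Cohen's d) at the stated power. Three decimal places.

d ≈ 0.188

Required noncentrality: δ = z_{0.0125} + z_{0.25} = 2.241 + 0.674 = 2.916.
(The second rejection-region term Φ(−δ − z_{α/2}) is negligible and dropped.)
δ = d·√n ⇒ d = δ/√n = 2.916/√240 = 0.1882.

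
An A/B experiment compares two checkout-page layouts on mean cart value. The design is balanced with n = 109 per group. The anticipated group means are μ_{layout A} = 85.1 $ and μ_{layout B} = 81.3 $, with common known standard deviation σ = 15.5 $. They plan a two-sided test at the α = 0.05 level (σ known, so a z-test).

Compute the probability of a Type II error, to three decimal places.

β ≈ 0.560

Standardized effect: d = |μ_{layout A} − μ_{layout B}| / σ = |85.1 − 81.3| / 15.5 = 0.2452
Noncentrality parameter: δ = d·√(n/2) = 0.2452 × √(109/2) = 1.8099
Critical value for a two-sided test at α = 0.05: z_{α/2} = 1.960.
Power = Φ(δ − 1.960) + Φ(−δ − 1.960) = Φ(-0.150) + Φ(-3.770) = 0.4403 + 0.0001 = 0.4404.
Type II error: β = 1 − power = 1 − 0.4404 = 0.5596.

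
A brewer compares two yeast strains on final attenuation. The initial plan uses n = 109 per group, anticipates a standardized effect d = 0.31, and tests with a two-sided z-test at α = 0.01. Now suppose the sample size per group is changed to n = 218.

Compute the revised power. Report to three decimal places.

Power ≈ 0.746

With n = 218 per group: δ = d·√(n/2) = 0.31 × √(218/2) = 3.2365. Critical value z_{0.005} = 2.576.
Revised power = Φ(δ − 2.576) + Φ(−δ − 2.576) = Φ(0.661) + Φ(-5.812) = 0.7456 + 0.0000 = 0.7456.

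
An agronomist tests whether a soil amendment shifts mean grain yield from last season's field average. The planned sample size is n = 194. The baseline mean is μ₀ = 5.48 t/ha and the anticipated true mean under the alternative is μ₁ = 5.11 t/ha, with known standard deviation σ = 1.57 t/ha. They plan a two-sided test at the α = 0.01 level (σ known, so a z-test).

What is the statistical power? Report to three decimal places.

Power ≈ 0.760

Standardized effect: d = |μ₁ − μ₀| / σ = |5.11 − 5.48| / 1.57 = 0.2357
Noncentrality parameter: δ = d·√n = 0.2357 × √194 = 3.2825
Critical value for a two-sided test at α = 0.01: z_{α/2} = 2.576.
Power = Φ(δ − 2.576) + Φ(−δ − 2.576) = Φ(0.707) + Φ(-5.858) = 0.7601 + 0.0000 = 0.7601.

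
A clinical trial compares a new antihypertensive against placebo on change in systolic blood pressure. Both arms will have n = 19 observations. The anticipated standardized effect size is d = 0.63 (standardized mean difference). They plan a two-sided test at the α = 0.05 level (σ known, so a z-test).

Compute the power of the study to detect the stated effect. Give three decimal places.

Power ≈ 0.493

Noncentrality parameter: δ = d·√(n/2) = 0.63 × √(19/2) = 1.9418
Critical value for a two-sided test at α = 0.05: z_{α/2} = 1.960.
Power = Φ(δ − 1.960) + Φ(−δ − 1.960) = Φ(-0.018) + Φ(-3.902) = 0.4928 + 0.0000 = 0.4928.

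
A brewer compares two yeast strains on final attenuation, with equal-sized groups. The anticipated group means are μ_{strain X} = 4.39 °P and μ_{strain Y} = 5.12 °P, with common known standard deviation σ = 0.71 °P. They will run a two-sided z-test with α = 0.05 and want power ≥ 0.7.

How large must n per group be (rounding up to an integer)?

n = 12 per group

Standardized effect: d = |μ_{strain X} − μ_{strain Y}| / σ = |4.39 − 5.12| / 0.71 = 1.0282
For power 0.7 need Φ(δ − z_{0.025}) = 0.7, so δ = z_{0.025} + z_{0.30} = 1.960 + 0.524 = 2.484.
(The Φ(−δ − z_{α/2}) term is vanishingly small for δ > 0 and is dropped in the standard sample-size formula.)
δ = d·√(n/2) ⇒ n = 2(δ/d)² = 2 × (2.484 / 1.0282)² = 11.68.
Round up to the next whole unit.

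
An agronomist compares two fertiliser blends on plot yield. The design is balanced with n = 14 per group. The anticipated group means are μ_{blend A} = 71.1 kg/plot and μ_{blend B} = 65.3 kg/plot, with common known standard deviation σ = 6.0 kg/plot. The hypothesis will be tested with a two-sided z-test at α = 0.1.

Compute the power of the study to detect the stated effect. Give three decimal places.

Standardized effect: d = |μ_{blend A} − μ_{blend B}| / σ = |71.1 − 65.3| / 6.0 = 0.9667
Noncentrality parameter: λ = d·√(n/2) = 0.9667 × √(14/2) = 2.5576
Critical value for a two-sided test at α = 0.1: z_{α/2} = 1.645.
Power = Φ(λ − 1.645) + Φ(−λ − 1.645) = Φ(0.913) + Φ(-4.202) = 0.8193 + 0.0000 = 0.8193.

Power ≈ 0.819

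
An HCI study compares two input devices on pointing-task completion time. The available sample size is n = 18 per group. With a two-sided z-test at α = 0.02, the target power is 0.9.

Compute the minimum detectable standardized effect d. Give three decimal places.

d ≈ 1.203

Need Φ(δ − 2.326) = 0.9, so δ = 2.326 + 1.282 = 3.608.
(Lower-tail contribution to power is negligible for δ > 0.)
δ = d·√(n/2) ⇒ d = δ/√(n/2) = 3.608/√(18/2) = 1.2026.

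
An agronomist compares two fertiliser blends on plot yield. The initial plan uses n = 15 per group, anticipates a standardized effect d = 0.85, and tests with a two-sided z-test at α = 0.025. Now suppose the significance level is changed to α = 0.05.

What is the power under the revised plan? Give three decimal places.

Power ≈ 0.644

δ = d·√(n/2) = 0.85 × √(15/2) = 2.3278 (unchanged). New critical value: z_{0.025} = 1.960.
Revised power = Φ(δ − 1.960) + Φ(−δ − 1.960) = Φ(0.368) + Φ(-4.288) = 0.6435 + 0.0000 = 0.6435.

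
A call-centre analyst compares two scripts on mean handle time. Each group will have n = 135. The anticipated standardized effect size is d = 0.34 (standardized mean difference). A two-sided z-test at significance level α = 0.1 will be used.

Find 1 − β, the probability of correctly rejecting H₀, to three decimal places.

Noncentrality parameter: δ = d·√(n/2) = 0.34 × √(135/2) = 2.7934
Two-sided α = 0.1 → critical value z_{0.05} = 1.645.
Power = Φ(δ − 1.645) + Φ(−δ − 1.645) = Φ(1.149) + Φ(-4.438) = 0.8746 + 0.0000 = 0.8746.

Power ≈ 0.875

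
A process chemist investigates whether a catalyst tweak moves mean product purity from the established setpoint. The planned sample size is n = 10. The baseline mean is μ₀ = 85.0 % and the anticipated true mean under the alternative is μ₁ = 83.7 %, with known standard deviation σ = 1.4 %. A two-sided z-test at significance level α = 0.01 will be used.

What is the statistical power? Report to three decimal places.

Power ≈ 0.641

Standardized effect: d = |μ₁ − μ₀| / σ = |83.7 − 85.0| / 1.4 = 0.9286
Noncentrality parameter: δ = d·√n = 0.9286 × √10 = 2.9364
Two-sided α = 0.01 → critical value z_{0.005} = 2.576.
Power = Φ(δ − 2.576) + Φ(−δ − 2.576) = Φ(0.361) + Φ(-5.512) = 0.6408 + 0.0000 = 0.6408.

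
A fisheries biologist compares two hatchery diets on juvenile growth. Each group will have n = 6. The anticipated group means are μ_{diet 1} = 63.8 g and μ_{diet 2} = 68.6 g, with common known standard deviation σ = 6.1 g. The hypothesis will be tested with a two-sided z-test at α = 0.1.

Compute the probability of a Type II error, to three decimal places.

Standardized effect: d = |μ_{diet 1} − μ_{diet 2}| / σ = |63.8 − 68.6| / 6.1 = 0.7869
Noncentrality parameter: δ = d·√(n/2) = 0.7869 × √(6/2) = 1.3629
Critical value for a two-sided test at α = 0.1: z_{α/2} = 1.645.
Power = Φ(δ − 1.645) + Φ(−δ − 1.645) = Φ(-0.282) + Φ(-3.008) = 0.3890 + 0.0013 = 0.3903.
Type II error: β = 1 − power = 1 − 0.3903 = 0.6097.

β ≈ 0.610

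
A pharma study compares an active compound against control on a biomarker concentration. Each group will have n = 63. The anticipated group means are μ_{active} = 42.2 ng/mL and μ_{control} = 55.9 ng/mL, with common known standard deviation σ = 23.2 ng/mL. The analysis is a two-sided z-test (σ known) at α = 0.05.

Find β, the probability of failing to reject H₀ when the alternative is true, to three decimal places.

Standardized effect: d = |μ_{active} − μ_{control}| / σ = |42.2 − 55.9| / 23.2 = 0.5905
Noncentrality parameter: δ = d·√(n/2) = 0.5905 × √(63/2) = 3.3143
Critical value for a two-sided test at α = 0.05: z_{α/2} = 1.960.
Power = Φ(δ − 1.960) + Φ(−δ − 1.960) = Φ(1.354) + Φ(-5.274) = 0.9122 + 0.0000 = 0.9122.
Type II error: β = 1 − power = 1 − 0.9122 = 0.0878.

β ≈ 0.088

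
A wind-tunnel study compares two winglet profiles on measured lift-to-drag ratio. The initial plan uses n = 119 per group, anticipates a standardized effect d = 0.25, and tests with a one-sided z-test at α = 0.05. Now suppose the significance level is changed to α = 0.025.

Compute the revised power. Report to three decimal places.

δ = d·√(n/2) = 0.25 × √(119/2) = 1.9284 (unchanged). New critical value: z_{0.025} = 1.960.
Revised power = P(Z > 1.960 − δ) = Φ(-0.032) = 0.4874.

Power ≈ 0.487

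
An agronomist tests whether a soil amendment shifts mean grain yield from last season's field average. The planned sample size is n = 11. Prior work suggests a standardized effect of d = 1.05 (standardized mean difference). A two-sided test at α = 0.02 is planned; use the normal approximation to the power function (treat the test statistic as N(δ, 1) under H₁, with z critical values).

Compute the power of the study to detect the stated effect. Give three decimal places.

Noncentrality parameter: δ = d·√n = 1.05 × √11 = 3.4825
Critical value for a two-sided test at α = 0.02: z_{α/2} = 2.326.
Power = Φ(δ − 2.326) + Φ(−δ − 2.326) = Φ(1.156) + Φ(-5.809) = 0.8762 + 0.0000 = 0.8762.

Power ≈ 0.876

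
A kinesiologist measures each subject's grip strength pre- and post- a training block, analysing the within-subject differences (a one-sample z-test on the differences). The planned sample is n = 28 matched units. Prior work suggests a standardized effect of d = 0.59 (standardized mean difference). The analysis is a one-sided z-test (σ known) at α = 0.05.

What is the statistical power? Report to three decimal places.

Noncentrality parameter: δ = d·√n = 0.59 × √28 = 3.1220
One-sided α = 0.05 → critical value z_{0.05} = 1.645.
Power = P(Z > 1.645 − δ) = Φ(1.477) = 0.9302.

Power ≈ 0.930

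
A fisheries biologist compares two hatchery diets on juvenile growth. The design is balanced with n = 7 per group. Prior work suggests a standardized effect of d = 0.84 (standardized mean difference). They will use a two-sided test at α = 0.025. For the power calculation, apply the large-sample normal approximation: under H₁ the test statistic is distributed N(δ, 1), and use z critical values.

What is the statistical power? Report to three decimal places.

Power ≈ 0.252

Noncentrality parameter: λ = d·√(n/2) = 0.84 × √(7/2) = 1.5715
Two-sided α = 0.025 → critical value z_{0.0125} = 2.241.
Power = Φ(λ − 2.241) + Φ(−λ − 2.241) = Φ(-0.670) + Φ(-3.813) = 0.2515 + 0.0001 = 0.2515.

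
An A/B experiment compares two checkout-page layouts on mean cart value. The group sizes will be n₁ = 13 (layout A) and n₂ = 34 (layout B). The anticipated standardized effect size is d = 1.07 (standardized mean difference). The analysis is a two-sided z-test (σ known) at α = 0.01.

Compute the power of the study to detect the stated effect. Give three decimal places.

Power ≈ 0.760

Noncentrality parameter: δ = d / √(1/n₁ + 1/n₂) = 1.07 / √(1/13 + 1/34) = 3.2813
Two-sided α = 0.01 → critical value z_{0.005} = 2.576.
Power = Φ(δ − 2.576) + Φ(−δ − 2.576) = Φ(0.705) + Φ(-5.857) = 0.7597 + 0.0000 = 0.7597.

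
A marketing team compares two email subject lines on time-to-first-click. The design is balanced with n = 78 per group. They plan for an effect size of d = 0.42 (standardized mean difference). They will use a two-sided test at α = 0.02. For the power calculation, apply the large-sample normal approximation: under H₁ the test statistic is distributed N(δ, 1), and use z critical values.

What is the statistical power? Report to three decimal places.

Power ≈ 0.617

Noncentrality parameter: δ = d·√(n/2) = 0.42 × √(78/2) = 2.6229
Two-sided α = 0.02 → critical value z_{0.01} = 2.326.
Power = Φ(δ − 2.326) + Φ(−δ − 2.326) = Φ(0.297) + Φ(-4.949) = 0.6166 + 0.0000 = 0.6166.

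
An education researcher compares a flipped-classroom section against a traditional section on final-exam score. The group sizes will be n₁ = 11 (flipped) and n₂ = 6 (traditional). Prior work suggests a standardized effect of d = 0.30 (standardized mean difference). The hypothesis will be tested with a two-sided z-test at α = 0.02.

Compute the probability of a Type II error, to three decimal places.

β ≈ 0.957

Noncentrality parameter: λ = d / √(1/n₁ + 1/n₂) = 0.30 / √(1/11 + 1/6) = 0.5911
Two-sided α = 0.02 → critical value z_{0.01} = 2.326.
Power = Φ(λ − 2.326) + Φ(−λ − 2.326) = Φ(-1.735) + Φ(-2.917) = 0.0413 + 0.0018 = 0.0431.
Type II error: β = 1 − power = 1 − 0.0431 = 0.9569.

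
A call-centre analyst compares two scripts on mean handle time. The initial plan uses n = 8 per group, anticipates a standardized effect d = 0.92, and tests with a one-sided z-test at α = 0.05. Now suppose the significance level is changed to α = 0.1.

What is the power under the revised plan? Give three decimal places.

Power ≈ 0.712

δ = d·√(n/2) = 0.92 × √(8/2) = 1.8400 (unchanged). New critical value: z_{0.1} = 1.282.
Revised power = P(Z > 1.282 − δ) = Φ(0.558) = 0.7117.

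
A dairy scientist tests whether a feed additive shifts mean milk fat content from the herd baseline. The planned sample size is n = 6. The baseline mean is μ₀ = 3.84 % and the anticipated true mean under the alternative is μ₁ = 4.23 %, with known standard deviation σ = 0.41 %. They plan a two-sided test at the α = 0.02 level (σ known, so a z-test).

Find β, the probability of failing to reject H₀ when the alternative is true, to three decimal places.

Standardized effect: d = |μ₁ − μ₀| / σ = |4.23 − 3.84| / 0.41 = 0.9512
Noncentrality parameter: δ = d·√n = 0.9512 × √6 = 2.3300
Two-sided α = 0.02 → critical value z_{0.01} = 2.326.
Power = Φ(δ − 2.326) + Φ(−δ − 2.326) = Φ(0.004) + Φ(-4.656) = 0.5015 + 0.0000 = 0.5015.
Type II error: β = 1 − power = 1 − 0.5015 = 0.4985.

β ≈ 0.499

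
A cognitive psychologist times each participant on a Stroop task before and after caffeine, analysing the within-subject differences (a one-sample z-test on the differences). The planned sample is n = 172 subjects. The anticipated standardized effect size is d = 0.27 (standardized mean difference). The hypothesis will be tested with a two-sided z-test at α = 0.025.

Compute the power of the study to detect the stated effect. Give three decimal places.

Noncentrality parameter: δ = d·√n = 0.27 × √172 = 3.5410
Critical value for a two-sided test at α = 0.025: z_{α/2} = 2.241.
Power = Φ(δ − 2.241) + Φ(−δ − 2.241) = Φ(1.300) + Φ(-5.782) = 0.9031 + 0.0000 = 0.9031.

Power ≈ 0.903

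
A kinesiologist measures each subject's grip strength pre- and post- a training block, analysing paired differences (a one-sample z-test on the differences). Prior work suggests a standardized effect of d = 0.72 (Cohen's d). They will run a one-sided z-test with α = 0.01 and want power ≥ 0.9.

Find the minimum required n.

Set Φ(δ − 2.326) = 0.9; then δ − 2.326 = Φ⁻¹(0.9) = 1.282, giving δ = 3.608.
δ = d·√n ⇒ n = (δ/d)² = (3.608 / 0.72)² = 25.11.
Round up to the next whole unit.

n = 26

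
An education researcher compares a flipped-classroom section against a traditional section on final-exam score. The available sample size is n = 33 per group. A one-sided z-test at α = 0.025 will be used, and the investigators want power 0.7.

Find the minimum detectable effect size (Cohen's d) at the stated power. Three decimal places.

d ≈ 0.612

Required noncentrality: δ = z_{0.025} + z_{0.30} = 1.960 + 0.524 = 2.484.
δ = d·√(n/2) ⇒ d = δ/√(n/2) = 2.484/√(33/2) = 0.6116.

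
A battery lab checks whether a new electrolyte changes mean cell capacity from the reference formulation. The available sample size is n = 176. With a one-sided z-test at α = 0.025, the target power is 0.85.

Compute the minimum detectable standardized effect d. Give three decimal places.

d ≈ 0.226

Required noncentrality: δ = z_{0.025} + z_{0.15} = 1.960 + 1.036 = 2.996.
δ = d·√n ⇒ d = δ/√n = 2.996/√176 = 0.2259.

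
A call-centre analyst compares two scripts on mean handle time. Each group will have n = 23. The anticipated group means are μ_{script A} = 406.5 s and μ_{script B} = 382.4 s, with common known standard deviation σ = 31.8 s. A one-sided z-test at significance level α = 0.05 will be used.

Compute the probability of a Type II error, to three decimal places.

Standardized effect: d = |μ_{script A} − μ_{script B}| / σ = |406.5 − 382.4| / 31.8 = 0.7579
Noncentrality parameter: δ = d·√(n/2) = 0.7579 × √(23/2) = 2.5700
Critical value for a one-sided test at α = 0.05: z_α = 1.645.
Power = P(Z > 1.645 − δ) = Φ(0.925) = 0.8226.
Type II error: β = 1 − power = 1 − 0.8226 = 0.1774.

β ≈ 0.177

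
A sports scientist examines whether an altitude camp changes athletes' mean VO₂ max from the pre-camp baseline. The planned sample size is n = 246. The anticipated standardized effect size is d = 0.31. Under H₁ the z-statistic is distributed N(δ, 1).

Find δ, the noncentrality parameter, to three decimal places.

δ = d·√n = 0.31 × √246 = 4.8622

δ ≈ 4.862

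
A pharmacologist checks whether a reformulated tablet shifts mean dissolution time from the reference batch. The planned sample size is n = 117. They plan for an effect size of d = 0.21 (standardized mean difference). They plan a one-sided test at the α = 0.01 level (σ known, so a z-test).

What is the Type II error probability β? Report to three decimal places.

Noncentrality parameter: δ = d·√n = 0.21 × √117 = 2.2715
Critical value for a one-sided test at α = 0.01: z_α = 2.326.
Power = P(Z > 2.326 − δ) = Φ(-0.055) = 0.4781.
Type II error: β = 1 − power = 1 − 0.4781 = 0.5219.

β ≈ 0.522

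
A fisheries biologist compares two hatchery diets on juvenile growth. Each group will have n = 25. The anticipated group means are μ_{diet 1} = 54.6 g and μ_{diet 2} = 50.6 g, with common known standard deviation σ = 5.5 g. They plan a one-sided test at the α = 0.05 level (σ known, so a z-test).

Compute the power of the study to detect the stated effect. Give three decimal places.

Power ≈ 0.823

Standardized effect: d = |μ_{diet 1} − μ_{diet 2}| / σ = |54.6 − 50.6| / 5.5 = 0.7273
Noncentrality parameter: δ = d·√(n/2) = 0.7273 × √(25/2) = 2.5713
Critical value for a one-sided test at α = 0.05: z_α = 1.645.
Power = P(Z > 1.645 − δ) = Φ(0.926) = 0.8229.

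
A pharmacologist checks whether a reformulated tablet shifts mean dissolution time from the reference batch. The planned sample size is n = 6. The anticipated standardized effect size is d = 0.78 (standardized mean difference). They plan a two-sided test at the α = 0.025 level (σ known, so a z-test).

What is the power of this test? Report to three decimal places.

Power ≈ 0.370

Noncentrality parameter: δ = d·√n = 0.78 × √6 = 1.9106
Two-sided α = 0.025 → critical value z_{0.0125} = 2.241.
Power = Φ(δ − 2.241) + Φ(−δ − 2.241) = Φ(-0.331) + Φ(-4.152) = 0.3704 + 0.0000 = 0.3704.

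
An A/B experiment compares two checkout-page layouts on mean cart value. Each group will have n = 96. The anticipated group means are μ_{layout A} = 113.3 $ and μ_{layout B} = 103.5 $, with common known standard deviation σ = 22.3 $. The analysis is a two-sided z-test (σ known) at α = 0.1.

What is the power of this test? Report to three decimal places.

Power ≈ 0.919

Standardized effect: d = |μ_{layout A} − μ_{layout B}| / σ = |113.3 − 103.5| / 22.3 = 0.4395
Noncentrality parameter: δ = d·√(n/2) = 0.4395 × √(96/2) = 3.0447
Two-sided α = 0.1 → critical value z_{0.05} = 1.645.
Power = Φ(δ − 1.645) + Φ(−δ − 1.645) = Φ(1.400) + Φ(-4.690) = 0.9192 + 0.0000 = 0.9192.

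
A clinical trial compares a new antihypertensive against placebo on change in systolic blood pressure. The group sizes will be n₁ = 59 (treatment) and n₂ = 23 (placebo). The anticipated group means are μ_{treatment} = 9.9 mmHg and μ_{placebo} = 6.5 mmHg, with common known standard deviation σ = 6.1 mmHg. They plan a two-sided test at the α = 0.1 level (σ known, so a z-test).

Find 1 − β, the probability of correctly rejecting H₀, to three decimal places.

Power ≈ 0.733

Standardized effect: d = |μ_{treatment} − μ_{placebo}| / σ = |9.9 − 6.5| / 6.1 = 0.5574
Noncentrality parameter: δ = d / √(1/n₁ + 1/n₂) = 0.5574 / √(1/59 + 1/23) = 2.2674
Two-sided α = 0.1 → critical value z_{0.05} = 1.645.
Power = Φ(δ − 1.645) + Φ(−δ − 1.645) = Φ(0.623) + Φ(-3.912) = 0.7332 + 0.0000 = 0.7333.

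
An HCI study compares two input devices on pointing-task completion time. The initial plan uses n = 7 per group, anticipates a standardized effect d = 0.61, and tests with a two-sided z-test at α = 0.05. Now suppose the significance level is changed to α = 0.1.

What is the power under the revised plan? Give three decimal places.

Power ≈ 0.310

δ = d·√(n/2) = 0.61 × √(7/2) = 1.1412 (unchanged). New critical value: z_{0.05} = 1.645.
Revised power = Φ(δ − 1.645) + Φ(−δ − 1.645) = Φ(-0.504) + Φ(-2.786) = 0.3073 + 0.0027 = 0.3099.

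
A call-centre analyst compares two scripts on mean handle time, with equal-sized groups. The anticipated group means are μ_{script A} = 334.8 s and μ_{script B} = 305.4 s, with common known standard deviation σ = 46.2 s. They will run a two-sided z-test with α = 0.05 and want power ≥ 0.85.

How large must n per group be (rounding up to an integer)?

n = 45 per group

Standardized effect: d = |μ_{script A} − μ_{script B}| / σ = |334.8 − 305.4| / 46.2 = 0.6364
Set Φ(δ − 1.960) = 0.85; then δ − 1.960 = Φ⁻¹(0.85) = 1.036, giving δ = 2.996.
(The Φ(−δ − z_{α/2}) term is vanishingly small for δ > 0 and is dropped in the standard sample-size formula.)
δ = d·√(n/2) ⇒ n = 2(δ/d)² = 2 × (2.996 / 0.6364)² = 44.34.
Rounding up, n = 45 per group.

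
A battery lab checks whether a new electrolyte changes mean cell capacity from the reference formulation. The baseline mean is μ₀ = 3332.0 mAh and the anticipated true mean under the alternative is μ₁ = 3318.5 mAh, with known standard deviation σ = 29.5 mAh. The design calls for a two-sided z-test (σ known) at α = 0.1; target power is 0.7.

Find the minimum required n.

n = 23

Standardized effect: d = |μ₁ − μ₀| / σ = |3318.5 − 3332.0| / 29.5 = 0.4576
Set Φ(δ − 1.645) = 0.7; then δ − 1.645 = Φ⁻¹(0.7) = 0.524, giving δ = 2.169.
(The Φ(−δ − z_{α/2}) term is vanishingly small for δ > 0 and is dropped in the standard sample-size formula.)
δ = d·√n ⇒ n = (δ/d)² = (2.169 / 0.4576)² = 22.47.
Round up to the next whole unit.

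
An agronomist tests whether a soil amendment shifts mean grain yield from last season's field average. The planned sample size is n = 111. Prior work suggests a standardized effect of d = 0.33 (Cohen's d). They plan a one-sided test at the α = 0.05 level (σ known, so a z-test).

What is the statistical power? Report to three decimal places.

Noncentrality parameter: λ = d·√n = 0.33 × √111 = 3.4768
One-sided α = 0.05 → critical value z_{0.05} = 1.645.
Power = P(Z > 1.645 − λ) = Φ(1.832) = 0.9665.

Power ≈ 0.967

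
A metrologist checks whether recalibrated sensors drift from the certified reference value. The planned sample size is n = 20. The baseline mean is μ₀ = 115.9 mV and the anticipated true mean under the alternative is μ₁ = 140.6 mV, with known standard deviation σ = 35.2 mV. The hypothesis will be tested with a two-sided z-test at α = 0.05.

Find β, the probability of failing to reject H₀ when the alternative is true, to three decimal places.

Standardized effect: d = |μ₁ − μ₀| / σ = |140.6 − 115.9| / 35.2 = 0.7017
Noncentrality parameter: δ = d·√n = 0.7017 × √20 = 3.1381
Two-sided α = 0.05 → critical value z_{0.025} = 1.960.
Power = Φ(δ − 1.960) + Φ(−δ − 1.960) = Φ(1.178) + Φ(-5.098) = 0.8806 + 0.0000 = 0.8806.
Type II error: β = 1 − power = 1 − 0.8806 = 0.1194.

β ≈ 0.119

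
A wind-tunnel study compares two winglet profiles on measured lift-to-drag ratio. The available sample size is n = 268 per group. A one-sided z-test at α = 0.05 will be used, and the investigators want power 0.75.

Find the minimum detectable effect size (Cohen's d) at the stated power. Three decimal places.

Need Φ(δ − 1.645) = 0.75, so δ = 1.645 + 0.674 = 2.319.
δ = d·√(n/2) ⇒ d = δ/√(n/2) = 2.319/√(268/2) = 0.2004.

d ≈ 0.200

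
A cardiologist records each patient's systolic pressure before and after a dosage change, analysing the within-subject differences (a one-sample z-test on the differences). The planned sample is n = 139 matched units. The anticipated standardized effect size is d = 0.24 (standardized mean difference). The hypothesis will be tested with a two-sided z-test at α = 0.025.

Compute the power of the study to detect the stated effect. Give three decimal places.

Power ≈ 0.722

Noncentrality parameter: δ = d·√n = 0.24 × √139 = 2.8296
Two-sided α = 0.025 → critical value z_{0.0125} = 2.241.
Power = Φ(δ − 2.241) + Φ(−δ − 2.241) = Φ(0.588) + Φ(-5.071) = 0.7218 + 0.0000 = 0.7218.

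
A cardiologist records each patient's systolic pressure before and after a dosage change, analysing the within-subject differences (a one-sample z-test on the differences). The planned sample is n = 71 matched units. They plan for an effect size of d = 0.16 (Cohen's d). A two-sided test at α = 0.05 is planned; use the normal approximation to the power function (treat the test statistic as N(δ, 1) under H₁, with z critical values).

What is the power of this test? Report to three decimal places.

Noncentrality parameter: δ = d·√n = 0.16 × √71 = 1.3482
Two-sided α = 0.05 → critical value z_{0.025} = 1.960.
Power = Φ(δ − 1.960) + Φ(−δ − 1.960) = Φ(-0.612) + Φ(-3.308) = 0.2703 + 0.0005 = 0.2708.

Power ≈ 0.271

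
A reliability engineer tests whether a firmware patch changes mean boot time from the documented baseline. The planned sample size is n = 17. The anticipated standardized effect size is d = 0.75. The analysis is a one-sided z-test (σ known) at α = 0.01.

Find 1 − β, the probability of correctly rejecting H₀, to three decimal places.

Noncentrality parameter: δ = d·√n = 0.75 × √17 = 3.0923
One-sided α = 0.01 → critical value z_{0.01} = 2.326.
Power = P(Z > 2.326 − δ) = Φ(0.766) = 0.7782.

Power ≈ 0.778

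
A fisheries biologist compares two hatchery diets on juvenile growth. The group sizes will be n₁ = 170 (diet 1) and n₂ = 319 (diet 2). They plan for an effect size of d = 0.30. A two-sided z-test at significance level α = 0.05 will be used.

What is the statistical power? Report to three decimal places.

Power ≈ 0.885

Noncentrality parameter: δ = d / √(1/n₁ + 1/n₂) = 0.30 / √(1/170 + 1/319) = 3.1593
Critical value for a two-sided test at α = 0.05: z_{α/2} = 1.960.
Power = Φ(δ − 1.960) + Φ(−δ − 1.960) = Φ(1.199) + Φ(-5.119) = 0.8848 + 0.0000 = 0.8848.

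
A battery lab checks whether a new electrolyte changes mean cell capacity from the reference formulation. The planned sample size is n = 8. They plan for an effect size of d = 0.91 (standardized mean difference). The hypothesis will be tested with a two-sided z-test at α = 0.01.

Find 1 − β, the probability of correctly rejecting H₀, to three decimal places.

Power ≈ 0.499

Noncentrality parameter: δ = d·√n = 0.91 × √8 = 2.5739
Critical value for a two-sided test at α = 0.01: z_{α/2} = 2.576.
Power = Φ(δ − 2.576) + Φ(−δ − 2.576) = Φ(-0.002) + Φ(-5.150) = 0.4992 + 0.0000 = 0.4992.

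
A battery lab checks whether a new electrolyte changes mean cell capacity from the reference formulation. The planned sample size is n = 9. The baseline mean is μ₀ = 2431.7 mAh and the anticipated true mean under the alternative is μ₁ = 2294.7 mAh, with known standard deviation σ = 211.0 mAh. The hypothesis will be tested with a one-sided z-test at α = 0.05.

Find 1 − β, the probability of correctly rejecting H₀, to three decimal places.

Standardized effect: d = |μ₁ − μ₀| / σ = |2294.7 − 2431.7| / 211.0 = 0.6493
Noncentrality parameter: δ = d·√n = 0.6493 × √9 = 1.9479
Critical value for a one-sided test at α = 0.05: z_α = 1.645.
Power = Φ(δ − 1.645) = Φ(0.303) = 0.6191.

Power ≈ 0.619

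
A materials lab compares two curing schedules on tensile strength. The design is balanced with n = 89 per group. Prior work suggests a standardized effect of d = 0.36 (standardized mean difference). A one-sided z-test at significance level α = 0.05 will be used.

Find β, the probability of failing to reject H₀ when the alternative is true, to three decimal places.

Noncentrality parameter: δ = d·√(n/2) = 0.36 × √(89/2) = 2.4015
One-sided α = 0.05 → critical value z_{0.05} = 1.645.
Power = P(Z > 1.645 − δ) = Φ(0.757) = 0.7754.
Type II error: β = 1 − power = 1 − 0.7754 = 0.2246.

β ≈ 0.225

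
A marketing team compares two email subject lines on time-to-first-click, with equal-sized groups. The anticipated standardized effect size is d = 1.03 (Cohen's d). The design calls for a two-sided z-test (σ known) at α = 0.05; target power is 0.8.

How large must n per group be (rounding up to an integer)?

n = 15 per group

For power 0.8 need Φ(δ − z_{0.025}) = 0.8, so δ = z_{0.025} + z_{0.20} = 1.960 + 0.842 = 2.802.
(For δ > 0 the lower-tail rejection region contributes negligibly to power, so the one-term inversion is standard.)
δ = d·√(n/2) ⇒ n = 2(δ/d)² = 2 × (2.802 / 1.03)² = 14.80.
Rounding up, n = 15 per group.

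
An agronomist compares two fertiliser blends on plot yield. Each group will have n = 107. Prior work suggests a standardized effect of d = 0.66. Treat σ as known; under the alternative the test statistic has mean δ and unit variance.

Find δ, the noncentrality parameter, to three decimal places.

δ = d·√(n/2) = 0.66 × √(107/2) = 4.8275

δ ≈ 4.827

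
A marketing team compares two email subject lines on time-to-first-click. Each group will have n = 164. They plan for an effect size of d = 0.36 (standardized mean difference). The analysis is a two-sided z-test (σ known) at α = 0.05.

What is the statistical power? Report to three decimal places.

Power ≈ 0.903

Noncentrality parameter: δ = d·√(n/2) = 0.36 × √(164/2) = 3.2599
Two-sided α = 0.05 → critical value z_{0.025} = 1.960.
Power = Φ(δ − 1.960) + Φ(−δ − 1.960) = Φ(1.300) + Φ(-5.220) = 0.9032 + 0.0000 = 0.9032.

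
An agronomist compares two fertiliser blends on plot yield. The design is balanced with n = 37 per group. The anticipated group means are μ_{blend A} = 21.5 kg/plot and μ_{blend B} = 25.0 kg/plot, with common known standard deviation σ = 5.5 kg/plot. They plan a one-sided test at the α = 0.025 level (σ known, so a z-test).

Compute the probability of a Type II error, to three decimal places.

β ≈ 0.219

Standardized effect: d = |μ_{blend A} − μ_{blend B}| / σ = |21.5 − 25.0| / 5.5 = 0.6364
Noncentrality parameter: δ = d·√(n/2) = 0.6364 × √(37/2) = 2.7371
One-sided α = 0.025 → critical value z_{0.025} = 1.960.
Power = P(Z > 1.960 − δ) = Φ(0.777) = 0.7815.
Type II error: β = 1 − power = 1 − 0.7815 = 0.2185.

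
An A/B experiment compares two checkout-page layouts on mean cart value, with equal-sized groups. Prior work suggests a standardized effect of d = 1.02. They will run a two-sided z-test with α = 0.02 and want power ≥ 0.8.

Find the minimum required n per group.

Set Φ(δ − 2.326) = 0.8; then δ − 2.326 = Φ⁻¹(0.8) = 0.842, giving δ = 3.168.
(The Φ(−δ − z_{α/2}) term is vanishingly small for δ > 0 and is dropped in the standard sample-size formula.)
δ = d·√(n/2) ⇒ n = 2(δ/d)² = 2 × (3.168 / 1.02)² = 19.29.
Round up to the next whole unit.

n = 20 per group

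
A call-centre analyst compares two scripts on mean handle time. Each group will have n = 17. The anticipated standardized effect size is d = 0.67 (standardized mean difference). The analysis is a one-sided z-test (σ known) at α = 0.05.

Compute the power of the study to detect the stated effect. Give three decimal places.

Power ≈ 0.621

Noncentrality parameter: δ = d·√(n/2) = 0.67 × √(17/2) = 1.9534
Critical value for a one-sided test at α = 0.05: z_α = 1.645.
Power = P(Z > 1.645 − δ) = Φ(0.309) = 0.6212.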